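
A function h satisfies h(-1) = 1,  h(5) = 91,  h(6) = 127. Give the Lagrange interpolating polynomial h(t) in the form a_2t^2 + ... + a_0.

h(t) = 3t^2 + 3t + 1

Build the Lagrange basis polynomials:
L_0(t) = (t - 5)(t - 6) / [42] = (1/42)t^2 - (11/42)t + 5/7
L_1(t) = (t + 1)(t - 6) / [-6] = -(1/6)t^2 + (5/6)t + 1
L_2(t) = (t + 1)(t - 5) / [7] = (1/7)t^2 - (4/7)t - 5/7
h(t) = 1·L_0 + 91·L_1 + 127·L_2
  1·L_0(t) = (1/42)t^2 - (11/42)t + 5/7
  91·L_1(t) = -(91/6)t^2 + (455/6)t + 91
  127·L_2(t) = (127/7)t^2 - (508/7)t - 635/7
Adding term by term: 3t^2 + 3t + 1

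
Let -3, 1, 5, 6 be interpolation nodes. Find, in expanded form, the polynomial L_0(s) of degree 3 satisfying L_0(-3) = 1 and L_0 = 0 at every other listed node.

L_0(s) = (s - 1)(s - 5)(s - 6) / [(-4)·(-8)·(-9)]
       = (s^3 - 12s^2 + 41s - 30) / (-288)

L_0(s) = -(1/288)s^3 + (1/24)s^2 - (41/288)s + 5/48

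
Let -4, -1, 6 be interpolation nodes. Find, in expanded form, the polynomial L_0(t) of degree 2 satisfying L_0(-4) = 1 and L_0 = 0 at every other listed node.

L_0(t) = (1/30)t^2 - (1/6)t - 1/5

L_0(t) = (t + 1)(t - 6) / [(-3)·(-10)]
       = (t^2 - 5t - 6) / (30)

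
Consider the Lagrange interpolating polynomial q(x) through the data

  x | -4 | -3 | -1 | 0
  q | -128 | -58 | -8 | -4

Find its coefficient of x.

Build the Lagrange basis polynomials:
L_0(x) = (x + 3)(x + 1)x / [-12] = -(1/12)x^3 - (1/3)x^2 - (1/4)x
L_1(x) = (x + 4)(x + 1)x / [6] = (1/6)x^3 + (5/6)x^2 + (2/3)x
L_2(x) = (x + 4)(x + 3)x / [-6] = -(1/6)x^3 - (7/6)x^2 - 2x
L_3(x) = (x + 4)(x + 3)(x + 1) / [12] = (1/12)x^3 + (2/3)x^2 + (19/12)x + 1
q(x) = (-128)·L_0 + (-58)·L_1 + (-8)·L_2 + (-4)·L_3
Only the coefficient of x is needed; take it from each L_i and combine:
(-128)·(-1/4) + (-58)·(2/3) + (-8)·(-2) + (-4)·(19/12) = 3

3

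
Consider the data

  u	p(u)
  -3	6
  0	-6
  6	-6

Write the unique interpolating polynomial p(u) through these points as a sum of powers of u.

Newton's divided differences:
p[-3,0] = (-6 - 6) / (0 - (-3)) = -4
p[0,6] = (-6 - (-6)) / (6 - 0) = 0
p[-3,0,6] = (0 - (-4)) / (6 - (-3)) = 4/9
p(u) = 6 + (-4)·(u + 3) + (4/9)·(u + 3)u
Expanding: p(u) = (4/9)u^2 - (8/3)u - 6

p(u) = (4/9)u^2 - (8/3)u - 6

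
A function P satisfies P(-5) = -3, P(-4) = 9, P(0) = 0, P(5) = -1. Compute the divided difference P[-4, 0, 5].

41/180

P[-4,0] = (0 - 9) / (0 - (-4)) = -9/4
P[0,5] = (-1 - 0) / (5 - 0) = -1/5
P[-4,0,5] = (-1/5 - (-9/4)) / (5 - (-4)) = 41/180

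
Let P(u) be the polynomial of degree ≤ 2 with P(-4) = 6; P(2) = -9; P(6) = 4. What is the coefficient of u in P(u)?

Build the Lagrange basis polynomials:
L_0(u) = (u - 2)(u - 6) / [60] = (1/60)u^2 - (2/15)u + 1/5
L_1(u) = (u + 4)(u - 6) / [-24] = -(1/24)u^2 + (1/12)u + 1
L_2(u) = (u + 4)(u - 2) / [40] = (1/40)u^2 + (1/20)u - 1/5
P(u) = 6·L_0 + (-9)·L_1 + 4·L_2
Only the coefficient of u is needed; take it from each L_i and combine:
6·(-2/15) + (-9)·(1/12) + 4·(1/20) = -27/20

-27/20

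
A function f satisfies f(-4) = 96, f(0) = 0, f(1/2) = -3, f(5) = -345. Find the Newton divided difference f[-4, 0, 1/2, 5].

-2

f[-4,0] = (0 - 96) / (0 - (-4)) = -24
f[0,1/2] = (-3 - 0) / (1/2 - 0) = -6
f[1/2,5] = (-345 - (-3)) / (5 - 1/2) = -76
f[-4,0,1/2] = (-6 - (-24)) / (1/2 - (-4)) = 4
f[0,1/2,5] = (-76 - (-6)) / (5 - 0) = -14
f[-4,0,1/2,5] = (-14 - 4) / (5 - (-4)) = -2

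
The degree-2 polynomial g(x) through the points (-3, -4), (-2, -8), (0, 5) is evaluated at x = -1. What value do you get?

-5

Evaluate each Lagrange basis at x = -1:
L_0(-1) = (1)·(-1)/[(-1)·(-3)] = -1/3
L_1(-1) = (2)·(-1)/[(1)·(-2)] = 1
L_2(-1) = (2)·(1)/[(3)·(2)] = 1/3
Sum: (-4)·(-1/3) + (-8)·(1) + 5·(1/3) = -5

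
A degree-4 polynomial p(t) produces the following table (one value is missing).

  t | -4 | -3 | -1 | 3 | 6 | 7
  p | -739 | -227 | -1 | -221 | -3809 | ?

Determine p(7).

The 5 known values determine p uniquely (degree ≤ 4).
Evaluate each Lagrange basis at t = 7:
L_0(7) = (10)·(8)·(4)·(1)/[(-1)·(-3)·(-7)·(-10)] = 32/21
L_1(7) = (11)·(8)·(4)·(1)/[(1)·(-2)·(-6)·(-9)] = -88/27
L_2(7) = (11)·(10)·(4)·(1)/[(3)·(2)·(-4)·(-7)] = 55/21
L_3(7) = (11)·(10)·(8)·(1)/[(7)·(6)·(4)·(-3)] = -110/63
L_4(7) = (11)·(10)·(8)·(4)/[(10)·(9)·(7)·(3)] = 352/189
Sum: (-739)·(32/21) + (-227)·(-88/27) + (-1)·(55/21) + (-221)·(-110/63) + (-3809)·(352/189) = -7097

-7097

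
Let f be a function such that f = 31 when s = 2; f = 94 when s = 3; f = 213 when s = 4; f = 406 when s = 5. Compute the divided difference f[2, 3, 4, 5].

3

f[2,3] = (94 - 31) / (3 - 2) = 63
f[3,4] = (213 - 94) / (4 - 3) = 119
f[4,5] = (406 - 213) / (5 - 4) = 193
f[2,3,4] = (119 - 63) / (4 - 2) = 28
f[3,4,5] = (193 - 119) / (5 - 3) = 37
f[2,3,4,5] = (37 - 28) / (5 - 2) = 3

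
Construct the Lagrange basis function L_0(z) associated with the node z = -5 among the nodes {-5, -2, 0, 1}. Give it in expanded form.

L_0(z) = -(1/90)z^3 - (1/90)z^2 + (1/45)z

L_0(z) = (z + 2)z(z - 1) / [(-3)·(-5)·(-6)]
       = (z^3 + z^2 - 2z) / (-90)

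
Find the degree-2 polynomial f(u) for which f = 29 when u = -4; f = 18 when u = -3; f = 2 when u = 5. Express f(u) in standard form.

Build the Lagrange basis polynomials:
L_0(u) = (u + 3)(u - 5) / [9] = (1/9)u^2 - (2/9)u - 5/3
L_1(u) = (u + 4)(u - 5) / [-8] = -(1/8)u^2 + (1/8)u + 5/2
L_2(u) = (u + 4)(u + 3) / [72] = (1/72)u^2 + (7/72)u + 1/6
f(u) = 29·L_0 + 18·L_1 + 2·L_2
  29·L_0(u) = (29/9)u^2 - (58/9)u - 145/3
  18·L_1(u) = -(9/4)u^2 + (9/4)u + 45
  2·L_2(u) = (1/36)u^2 + (7/36)u + 1/3
Adding term by term: u^2 - 4u - 3

f(u) = u^2 - 4u - 3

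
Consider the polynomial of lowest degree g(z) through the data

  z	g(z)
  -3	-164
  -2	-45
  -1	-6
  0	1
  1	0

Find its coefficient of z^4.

Build the Lagrange basis polynomials:
L_0(z) = (z + 2)(z + 1)z(z - 1) / [24] = (1/24)z^4 + (1/12)z^3 - (1/24)z^2 - (1/12)z
L_1(z) = (z + 3)(z + 1)z(z - 1) / [-6] = -(1/6)z^4 - (1/2)z^3 + (1/6)z^2 + (1/2)z
L_2(z) = (z + 3)(z + 2)z(z - 1) / [4] = (1/4)z^4 + z^3 + (1/4)z^2 - (3/2)z
L_3(z) = (z + 3)(z + 2)(z + 1)(z - 1) / [-6] = -(1/6)z^4 - (5/6)z^3 - (5/6)z^2 + (5/6)z + 1
L_4(z) = (z + 3)(z + 2)(z + 1)z / [24] = (1/24)z^4 + (1/4)z^3 + (11/24)z^2 + (1/4)z
g(z) = (-164)·L_0 + (-45)·L_1 + (-6)·L_2 + 1·L_3 + 0·L_4
Only the coefficient of z^4 is needed; take it from each L_i and combine:
(-164)·(1/24) + (-45)·(-1/6) + (-6)·(1/4) + 1·(-1/6) + 0·(1/24) = -1

-1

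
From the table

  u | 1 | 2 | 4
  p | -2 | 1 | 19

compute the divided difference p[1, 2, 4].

p[1,2] = (1 - (-2)) / (2 - 1) = 3
p[2,4] = (19 - 1) / (4 - 2) = 9
p[1,2,4] = (9 - 3) / (4 - 1) = 2

2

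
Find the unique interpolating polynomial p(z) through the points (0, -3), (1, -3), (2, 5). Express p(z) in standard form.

p(z) = 4z^2 - 4z - 3

Build the Lagrange basis polynomials:
L_0(z) = (z - 1)(z - 2) / [2] = (1/2)z^2 - (3/2)z + 1
L_1(z) = z(z - 2) / [-1] = -z^2 + 2z
L_2(z) = z(z - 1) / [2] = (1/2)z^2 - (1/2)z
p(z) = (-3)·L_0 + (-3)·L_1 + 5·L_2
  (-3)·L_0(z) = -(3/2)z^2 + (9/2)z - 3
  (-3)·L_1(z) = 3z^2 - 6z
  5·L_2(z) = (5/2)z^2 - (5/2)z
Adding term by term: 4z^2 - 4z - 3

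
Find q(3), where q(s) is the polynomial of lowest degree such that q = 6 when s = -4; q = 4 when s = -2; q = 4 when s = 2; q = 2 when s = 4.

Evaluate each Lagrange basis at s = 3:
L_0(3) = (5)·(1)·(-1)/[(-2)·(-6)·(-8)] = 5/96
L_1(3) = (7)·(1)·(-1)/[(2)·(-4)·(-6)] = -7/48
L_2(3) = (7)·(5)·(-1)/[(6)·(4)·(-2)] = 35/48
L_3(3) = (7)·(5)·(1)/[(8)·(6)·(2)] = 35/96
Sum: 6·(5/96) + 4·(-7/48) + 4·(35/48) + 2·(35/96) = 27/8

27/8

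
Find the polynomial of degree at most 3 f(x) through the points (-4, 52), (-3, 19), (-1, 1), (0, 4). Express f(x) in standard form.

f(x) = -x^3 + 4x + 4

Build the Lagrange basis polynomials:
L_0(x) = (x + 3)(x + 1)x / [-12] = -(1/12)x^3 - (1/3)x^2 - (1/4)x
L_1(x) = (x + 4)(x + 1)x / [6] = (1/6)x^3 + (5/6)x^2 + (2/3)x
L_2(x) = (x + 4)(x + 3)x / [-6] = -(1/6)x^3 - (7/6)x^2 - 2x
L_3(x) = (x + 4)(x + 3)(x + 1) / [12] = (1/12)x^3 + (2/3)x^2 + (19/12)x + 1
f(x) = 52·L_0 + 19·L_1 + 1·L_2 + 4·L_3
  52·L_0(x) = -(13/3)x^3 - (52/3)x^2 - 13x
  19·L_1(x) = (19/6)x^3 + (95/6)x^2 + (38/3)x
  1·L_2(x) = -(1/6)x^3 - (7/6)x^2 - 2x
  4·L_3(x) = (1/3)x^3 + (8/3)x^2 + (19/3)x + 4
Adding term by term: -x^3 + 4x + 4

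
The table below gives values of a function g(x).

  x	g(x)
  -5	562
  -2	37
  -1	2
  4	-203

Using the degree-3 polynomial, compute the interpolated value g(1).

L_0(1) = (3)·(2)·(-3)/[(-3)·(-4)·(-9)] = 1/6
L_1(1) = (6)·(2)·(-3)/[(3)·(-1)·(-6)] = -2
L_2(1) = (6)·(3)·(-3)/[(4)·(1)·(-5)] = 27/10
L_3(1) = (6)·(3)·(2)/[(9)·(6)·(5)] = 2/15
Sum: 562·(1/6) + 37·(-2) + 2·(27/10) + (-203)·(2/15) = -2

-2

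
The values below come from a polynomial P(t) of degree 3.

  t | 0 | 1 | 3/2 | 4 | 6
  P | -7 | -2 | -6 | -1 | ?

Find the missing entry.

The 4 known values determine P uniquely (degree ≤ 3).
L_0(6) = (5)·(9/2)·(2)/[(-1)·(-3/2)·(-4)] = -15/2
L_1(6) = (6)·(9/2)·(2)/[(1)·(-1/2)·(-3)] = 36
L_2(6) = (6)·(5)·(2)/[(3/2)·(1/2)·(-5/2)] = -32
L_3(6) = (6)·(5)·(9/2)/[(4)·(3)·(5/2)] = 9/2
Sum: (-7)·(-15/2) + (-2)·(36) + (-6)·(-32) + (-1)·(9/2) = 168

168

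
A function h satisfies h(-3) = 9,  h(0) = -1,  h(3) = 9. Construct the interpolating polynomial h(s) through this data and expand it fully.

h(s) = (10/9)s^2 - 1

L_0(s) = s(s - 3) / [18] = (1/18)s^2 - (1/6)s
L_1(s) = (s + 3)(s - 3) / [-9] = -(1/9)s^2 + 1
L_2(s) = (s + 3)s / [18] = (1/18)s^2 + (1/6)s
h(s) = 9·L_0 + (-1)·L_1 + 9·L_2
  9·L_0(s) = (1/2)s^2 - (3/2)s
  (-1)·L_1(s) = (1/9)s^2 - 1
  9·L_2(s) = (1/2)s^2 + (3/2)s
Adding term by term: (10/9)s^2 - 1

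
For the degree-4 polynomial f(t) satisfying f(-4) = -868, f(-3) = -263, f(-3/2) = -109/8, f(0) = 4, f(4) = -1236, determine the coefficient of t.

Build the Lagrange basis polynomials:
L_0(t) = (t + 3)(t + 3/2)t(t - 4) / [80] = (1/80)t^4 + (1/160)t^3 - (27/160)t^2 - (9/40)t
L_1(t) = (t + 4)(t + 3/2)t(t - 4) / [-63/2] = -(2/63)t^4 - (1/21)t^3 + (32/63)t^2 + (16/21)t
L_2(t) = (t + 4)(t + 3)t(t - 4) / [495/16] = (16/495)t^4 + (16/165)t^3 - (256/495)t^2 - (256/165)t
L_3(t) = (t + 4)(t + 3)(t + 3/2)(t - 4) / [-72] = -(1/72)t^4 - (1/16)t^3 + (23/144)t^2 + t + 1
L_4(t) = (t + 4)(t + 3)(t + 3/2)t / [1232] = (1/1232)t^4 + (17/2464)t^3 + (45/2464)t^2 + (9/616)t
f(t) = (-868)·L_0 + (-263)·L_1 + (-109/8)·L_2 + 4·L_3 + (-1236)·L_4
Only the coefficient of t is needed; take it from each L_i and combine:
(-868)·(-9/40) + (-263)·(16/21) + (-109/8)·(-256/165) + 4·(1) + (-1236)·(9/616) = 2

2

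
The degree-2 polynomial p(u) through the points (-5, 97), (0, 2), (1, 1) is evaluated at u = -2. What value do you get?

22

Using Newton's divided-difference form:
p[-5,0] = (2 - 97) / (0 - (-5)) = -19
p[0,1] = (1 - 2) / (1 - 0) = -1
p[-5,0,1] = (-1 - (-19)) / (1 - (-5)) = 3
p(-2) = 97 + (-19)·(3) + 3·(3)·(-2) = 22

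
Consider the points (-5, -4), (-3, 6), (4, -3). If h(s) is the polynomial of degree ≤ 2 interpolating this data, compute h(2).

L_0(2) = (5)·(-2)/[(-2)·(-9)] = -5/9
L_1(2) = (7)·(-2)/[(2)·(-7)] = 1
L_2(2) = (7)·(5)/[(9)·(7)] = 5/9
Sum: (-4)·(-5/9) + 6·(1) + (-3)·(5/9) = 59/9

59/9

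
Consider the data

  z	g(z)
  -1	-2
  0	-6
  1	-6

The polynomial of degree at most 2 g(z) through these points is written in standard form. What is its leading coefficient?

2

The leading coefficient equals the top divided difference g[-1,0,1].
g[-1,0] = (-6 - (-2)) / (0 - (-1)) = -4
g[0,1] = (-6 - (-6)) / (1 - 0) = 0
g[-1,0,1] = (0 - (-4)) / (1 - (-1)) = 2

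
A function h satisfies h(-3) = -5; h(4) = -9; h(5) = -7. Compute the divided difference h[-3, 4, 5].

h[-3,4] = (-9 - (-5)) / (4 - (-3)) = -4/7
h[4,5] = (-7 - (-9)) / (5 - 4) = 2
h[-3,4,5] = (2 - (-4/7)) / (5 - (-3)) = 9/28

9/28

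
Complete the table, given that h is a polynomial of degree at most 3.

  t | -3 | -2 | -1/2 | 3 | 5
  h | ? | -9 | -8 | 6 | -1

The 4 known values determine h uniquely (degree ≤ 3).
L_0(-3) = (-5/2)·(-6)·(-8)/[(-3/2)·(-5)·(-7)] = 16/7
L_1(-3) = (-1)·(-6)·(-8)/[(3/2)·(-7/2)·(-11/2)] = -128/77
L_2(-3) = (-1)·(-5/2)·(-8)/[(5)·(7/2)·(-2)] = 4/7
L_3(-3) = (-1)·(-5/2)·(-6)/[(7)·(11/2)·(2)] = -15/77
Sum: (-9)·(16/7) + (-8)·(-128/77) + 6·(4/7) + (-1)·(-15/77) = -281/77

-281/77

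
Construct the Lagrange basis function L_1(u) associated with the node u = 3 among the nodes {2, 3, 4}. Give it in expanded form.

L_1(u) = -u^2 + 6u - 8

L_1(u) = (u - 2)(u - 4) / [(1)·(-1)]
       = (u^2 - 6u + 8) / (-1)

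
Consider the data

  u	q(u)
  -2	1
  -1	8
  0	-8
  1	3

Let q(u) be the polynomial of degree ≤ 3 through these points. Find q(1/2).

-9

L_0(1/2) = (3/2)·(1/2)·(-1/2)/[(-1)·(-2)·(-3)] = 1/16
L_1(1/2) = (5/2)·(1/2)·(-1/2)/[(1)·(-1)·(-2)] = -5/16
L_2(1/2) = (5/2)·(3/2)·(-1/2)/[(2)·(1)·(-1)] = 15/16
L_3(1/2) = (5/2)·(3/2)·(1/2)/[(3)·(2)·(1)] = 5/16
Sum: 1·(1/16) + 8·(-5/16) + (-8)·(15/16) + 3·(5/16) = -9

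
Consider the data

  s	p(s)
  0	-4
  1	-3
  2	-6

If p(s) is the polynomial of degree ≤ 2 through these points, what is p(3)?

L_0(3) = (2)·(1)/[(-1)·(-2)] = 1
L_1(3) = (3)·(1)/[(1)·(-1)] = -3
L_2(3) = (3)·(2)/[(2)·(1)] = 3
Sum: (-4)·(1) + (-3)·(-3) + (-6)·(3) = -13

-13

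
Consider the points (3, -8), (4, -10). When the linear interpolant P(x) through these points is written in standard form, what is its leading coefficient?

-2

The leading coefficient equals the top divided difference P[3,4].
P[3,4] = (-10 - (-8)) / (4 - 3) = -2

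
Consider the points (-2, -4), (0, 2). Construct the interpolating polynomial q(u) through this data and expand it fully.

q(u) = 3u + 2

L_0(u) = u / [-2] = -(1/2)u
L_1(u) = (u + 2) / [2] = (1/2)u + 1
q(u) = (-4)·L_0 + 2·L_1
  (-4)·L_0(u) = 2u
  2·L_1(u) = u + 2
Adding term by term: 3u + 2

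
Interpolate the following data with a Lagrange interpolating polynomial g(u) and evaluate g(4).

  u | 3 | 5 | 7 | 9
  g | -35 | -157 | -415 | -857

L_0(4) = (-1)·(-3)·(-5)/[(-2)·(-4)·(-6)] = 5/16
L_1(4) = (1)·(-3)·(-5)/[(2)·(-2)·(-4)] = 15/16
L_2(4) = (1)·(-1)·(-5)/[(4)·(2)·(-2)] = -5/16
L_3(4) = (1)·(-1)·(-3)/[(6)·(4)·(2)] = 1/16
Sum: (-35)·(5/16) + (-157)·(15/16) + (-415)·(-5/16) + (-857)·(1/16) = -82

-82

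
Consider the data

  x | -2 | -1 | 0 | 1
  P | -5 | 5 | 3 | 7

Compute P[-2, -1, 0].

-6

P[-2,-1] = (5 - (-5)) / (-1 - (-2)) = 10
P[-1,0] = (3 - 5) / (0 - (-1)) = -2
P[-2,-1,0] = (-2 - 10) / (0 - (-2)) = -6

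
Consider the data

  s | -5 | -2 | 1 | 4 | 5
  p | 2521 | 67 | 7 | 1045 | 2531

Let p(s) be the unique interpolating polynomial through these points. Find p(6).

5227

Using Newton's divided-difference form:
p[-5,-2] = (67 - 2521) / (-2 - (-5)) = -818
p[-2,1] = (7 - 67) / (1 - (-2)) = -20
p[1,4] = (1045 - 7) / (4 - 1) = 346
p[4,5] = (2531 - 1045) / (5 - 4) = 1486
p[-5,-2,1] = (-20 - (-818)) / (1 - (-5)) = 133
p[-2,1,4] = (346 - (-20)) / (4 - (-2)) = 61
p[1,4,5] = (1486 - 346) / (5 - 1) = 285
p[-5,-2,1,4] = (61 - 133) / (4 - (-5)) = -8
p[-2,1,4,5] = (285 - 61) / (5 - (-2)) = 32
p[-5,-2,1,4,5] = (32 - (-8)) / (5 - (-5)) = 4
p(6) = 2521 + (-818)·(11) + 133·(11)·(8) + (-8)·(11)·(8)·(5) + 4·(11)·(8)·(5)·(2) = 5227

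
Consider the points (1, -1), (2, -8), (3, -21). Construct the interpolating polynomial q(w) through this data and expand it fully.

q(w) = -3w^2 + 2w

L_0(w) = (w - 2)(w - 3) / [2] = (1/2)w^2 - (5/2)w + 3
L_1(w) = (w - 1)(w - 3) / [-1] = -w^2 + 4w - 3
L_2(w) = (w - 1)(w - 2) / [2] = (1/2)w^2 - (3/2)w + 1
q(w) = (-1)·L_0 + (-8)·L_1 + (-21)·L_2
  (-1)·L_0(w) = -(1/2)w^2 + (5/2)w - 3
  (-8)·L_1(w) = 8w^2 - 32w + 24
  (-21)·L_2(w) = -(21/2)w^2 + (63/2)w - 21
Adding term by term: -3w^2 + 2w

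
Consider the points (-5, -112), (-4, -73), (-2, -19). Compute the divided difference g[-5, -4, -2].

g[-5,-4] = (-73 - (-112)) / (-4 - (-5)) = 39
g[-4,-2] = (-19 - (-73)) / (-2 - (-4)) = 27
g[-5,-4,-2] = (27 - 39) / (-2 - (-5)) = -4

-4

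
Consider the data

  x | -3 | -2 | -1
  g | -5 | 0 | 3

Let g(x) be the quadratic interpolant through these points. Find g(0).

4

Evaluate each Lagrange basis at x = 0:
L_0(0) = (2)·(1)/[(-1)·(-2)] = 1
L_1(0) = (3)·(1)/[(1)·(-1)] = -3
L_2(0) = (3)·(2)/[(2)·(1)] = 3
Sum: (-5)·(1) + 0 + 3·(3) = 4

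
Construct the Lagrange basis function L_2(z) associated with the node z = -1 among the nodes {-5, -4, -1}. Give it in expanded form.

L_2(z) = (z + 5)(z + 4) / [(4)·(3)]
       = (z^2 + 9z + 20) / (12)

L_2(z) = (1/12)z^2 + (3/4)z + 5/3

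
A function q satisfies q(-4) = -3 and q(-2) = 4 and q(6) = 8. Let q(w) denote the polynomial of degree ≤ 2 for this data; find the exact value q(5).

L_0(5) = (7)·(-1)/[(-2)·(-10)] = -7/20
L_1(5) = (9)·(-1)/[(2)·(-8)] = 9/16
L_2(5) = (9)·(7)/[(10)·(8)] = 63/80
Sum: (-3)·(-7/20) + 4·(9/16) + 8·(63/80) = 48/5

48/5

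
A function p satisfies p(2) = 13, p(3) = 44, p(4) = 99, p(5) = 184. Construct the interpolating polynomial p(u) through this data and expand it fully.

Build the Lagrange basis polynomials:
L_0(u) = (u - 3)(u - 4)(u - 5) / [-6] = -(1/6)u^3 + 2u^2 - (47/6)u + 10
L_1(u) = (u - 2)(u - 4)(u - 5) / [2] = (1/2)u^3 - (11/2)u^2 + 19u - 20
L_2(u) = (u - 2)(u - 3)(u - 5) / [-2] = -(1/2)u^3 + 5u^2 - (31/2)u + 15
L_3(u) = (u - 2)(u - 3)(u - 4) / [6] = (1/6)u^3 - (3/2)u^2 + (13/3)u - 4
p(u) = 13·L_0 + 44·L_1 + 99·L_2 + 184·L_3
  13·L_0(u) = -(13/6)u^3 + 26u^2 - (611/6)u + 130
  44·L_1(u) = 22u^3 - 242u^2 + 836u - 880
  99·L_2(u) = -(99/2)u^3 + 495u^2 - (3069/2)u + 1485
  184·L_3(u) = (92/3)u^3 - 276u^2 + (2392/3)u - 736
Adding term by term: u^3 + 3u^2 - 3u - 1

p(u) = u^3 + 3u^2 - 3u - 1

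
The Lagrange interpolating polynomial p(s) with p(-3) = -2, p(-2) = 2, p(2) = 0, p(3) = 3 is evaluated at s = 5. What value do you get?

Evaluate each Lagrange basis at s = 5:
L_0(5) = (7)·(3)·(2)/[(-1)·(-5)·(-6)] = -7/5
L_1(5) = (8)·(3)·(2)/[(1)·(-4)·(-5)] = 12/5
L_2(5) = (8)·(7)·(2)/[(5)·(4)·(-1)] = -28/5
L_3(5) = (8)·(7)·(3)/[(6)·(5)·(1)] = 28/5
Sum: (-2)·(-7/5) + 2·(12/5) + 0 + 3·(28/5) = 122/5

122/5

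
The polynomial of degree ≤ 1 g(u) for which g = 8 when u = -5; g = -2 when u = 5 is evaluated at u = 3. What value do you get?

0

Evaluate each Lagrange basis at u = 3:
L_0(3) = (-2)/[(-10)] = 1/5
L_1(3) = (8)/[(10)] = 4/5
Sum: 8·(1/5) + (-2)·(4/5) = 0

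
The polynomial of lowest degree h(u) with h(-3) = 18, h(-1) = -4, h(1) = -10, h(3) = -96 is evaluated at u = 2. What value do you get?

Evaluate each Lagrange basis at u = 2:
L_0(2) = (3)·(1)·(-1)/[(-2)·(-4)·(-6)] = 1/16
L_1(2) = (5)·(1)·(-1)/[(2)·(-2)·(-4)] = -5/16
L_2(2) = (5)·(3)·(-1)/[(4)·(2)·(-2)] = 15/16
L_3(2) = (5)·(3)·(1)/[(6)·(4)·(2)] = 5/16
Sum: 18·(1/16) + (-4)·(-5/16) + (-10)·(15/16) + (-96)·(5/16) = -37

-37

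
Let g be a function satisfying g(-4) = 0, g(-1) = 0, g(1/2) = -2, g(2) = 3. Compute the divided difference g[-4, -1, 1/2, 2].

g[-4,-1] = (0 - 0) / (-1 - (-4)) = 0
g[-1,1/2] = (-2 - 0) / (1/2 - (-1)) = -4/3
g[1/2,2] = (3 - (-2)) / (2 - 1/2) = 10/3
g[-4,-1,1/2] = (-4/3 - 0) / (1/2 - (-4)) = -8/27
g[-1,1/2,2] = (10/3 - (-4/3)) / (2 - (-1)) = 14/9
g[-4,-1,1/2,2] = (14/9 - (-8/27)) / (2 - (-4)) = 25/81

25/81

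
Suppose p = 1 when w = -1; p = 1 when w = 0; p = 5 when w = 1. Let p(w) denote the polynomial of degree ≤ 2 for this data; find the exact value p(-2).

5

Using Newton's divided-difference form:
p[-1,0] = (1 - 1) / (0 - (-1)) = 0
p[0,1] = (5 - 1) / (1 - 0) = 4
p[-1,0,1] = (4 - 0) / (1 - (-1)) = 2
p(-2) = 1 + 0·(-1) + 2·(-1)·(-2) = 5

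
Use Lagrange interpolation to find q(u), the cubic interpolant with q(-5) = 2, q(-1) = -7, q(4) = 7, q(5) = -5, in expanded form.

q(u) = -(109/360)u^3 - (2/45)u^2 + (2473/360)u - 7/18

L_0(u) = (u + 1)(u - 4)(u - 5) / [-360] = -(1/360)u^3 + (1/45)u^2 - (11/360)u - 1/18
L_1(u) = (u + 5)(u - 4)(u - 5) / [120] = (1/120)u^3 - (1/30)u^2 - (5/24)u + 5/6
L_2(u) = (u + 5)(u + 1)(u - 5) / [-45] = -(1/45)u^3 - (1/45)u^2 + (5/9)u + 5/9
L_3(u) = (u + 5)(u + 1)(u - 4) / [60] = (1/60)u^3 + (1/30)u^2 - (19/60)u - 1/3
q(u) = 2·L_0 + (-7)·L_1 + 7·L_2 + (-5)·L_3
  2·L_0(u) = -(1/180)u^3 + (2/45)u^2 - (11/180)u - 1/9
  (-7)·L_1(u) = -(7/120)u^3 + (7/30)u^2 + (35/24)u - 35/6
  7·L_2(u) = -(7/45)u^3 - (7/45)u^2 + (35/9)u + 35/9
  (-5)·L_3(u) = -(1/12)u^3 - (1/6)u^2 + (19/12)u + 5/3
Adding term by term: -(109/360)u^3 - (2/45)u^2 + (2473/360)u - 7/18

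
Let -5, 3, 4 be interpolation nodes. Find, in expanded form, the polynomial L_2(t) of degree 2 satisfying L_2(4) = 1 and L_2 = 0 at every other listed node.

L_2(t) = (t + 5)(t - 3) / [(9)·(1)]
       = (t^2 + 2t - 15) / (9)

L_2(t) = (1/9)t^2 + (2/9)t - 5/3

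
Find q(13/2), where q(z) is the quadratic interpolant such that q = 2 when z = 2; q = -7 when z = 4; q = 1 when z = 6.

Evaluate each Lagrange basis at z = 13/2:
L_0(13/2) = (5/2)·(1/2)/[(-2)·(-4)] = 5/32
L_1(13/2) = (9/2)·(1/2)/[(2)·(-2)] = -9/16
L_2(13/2) = (9/2)·(5/2)/[(4)·(2)] = 45/32
Sum: 2·(5/32) + (-7)·(-9/16) + 1·(45/32) = 181/32

181/32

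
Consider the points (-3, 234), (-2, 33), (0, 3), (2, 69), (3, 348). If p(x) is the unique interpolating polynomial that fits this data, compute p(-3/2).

Using Newton's divided-difference form:
p[-3,-2] = (33 - 234) / (-2 - (-3)) = -201
p[-2,0] = (3 - 33) / (0 - (-2)) = -15
p[0,2] = (69 - 3) / (2 - 0) = 33
p[2,3] = (348 - 69) / (3 - 2) = 279
p[-3,-2,0] = (-15 - (-201)) / (0 - (-3)) = 62
p[-2,0,2] = (33 - (-15)) / (2 - (-2)) = 12
p[0,2,3] = (279 - 33) / (3 - 0) = 82
p[-3,-2,0,2] = (12 - 62) / (2 - (-3)) = -10
p[-2,0,2,3] = (82 - 12) / (3 - (-2)) = 14
p[-3,-2,0,2,3] = (14 - (-10)) / (3 - (-3)) = 4
p(-3/2) = 234 + (-201)·(3/2) + 62·(3/2)·(1/2) + (-10)·(3/2)·(1/2)·(-3/2) + 4·(3/2)·(1/2)·(-3/2)·(-7/2) = 6

6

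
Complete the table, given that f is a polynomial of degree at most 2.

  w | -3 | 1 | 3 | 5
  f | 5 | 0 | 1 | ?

The 3 known values determine f uniquely (degree ≤ 2).
L_0(5) = (4)·(2)/[(-4)·(-6)] = 1/3
L_1(5) = (8)·(2)/[(4)·(-2)] = -2
L_2(5) = (8)·(4)/[(6)·(2)] = 8/3
Sum: 5·(1/3) + 0 + 1·(8/3) = 13/3

13/3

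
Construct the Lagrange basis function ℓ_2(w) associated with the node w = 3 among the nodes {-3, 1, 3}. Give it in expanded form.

ℓ_2(w) = (1/12)w^2 + (1/6)w - 1/4

ℓ_2(w) = (w + 3)(w - 1) / [(6)·(2)]
       = (w^2 + 2w - 3) / (12)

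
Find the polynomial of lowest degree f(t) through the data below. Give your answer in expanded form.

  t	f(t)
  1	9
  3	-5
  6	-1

L_0(t) = (t - 3)(t - 6) / [10] = (1/10)t^2 - (9/10)t + 9/5
L_1(t) = (t - 1)(t - 6) / [-6] = -(1/6)t^2 + (7/6)t - 1
L_2(t) = (t - 1)(t - 3) / [15] = (1/15)t^2 - (4/15)t + 1/5
f(t) = 9·L_0 + (-5)·L_1 + (-1)·L_2
  9·L_0(t) = (9/10)t^2 - (81/10)t + 81/5
  (-5)·L_1(t) = (5/6)t^2 - (35/6)t + 5
  (-1)·L_2(t) = -(1/15)t^2 + (4/15)t - 1/5
Adding term by term: (5/3)t^2 - (41/3)t + 21

f(t) = (5/3)t^2 - (41/3)t + 21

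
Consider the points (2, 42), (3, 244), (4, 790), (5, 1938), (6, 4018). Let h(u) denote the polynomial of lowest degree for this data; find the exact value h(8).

12654

L_0(8) = (5)·(4)·(3)·(2)/[(-1)·(-2)·(-3)·(-4)] = 5
L_1(8) = (6)·(4)·(3)·(2)/[(1)·(-1)·(-2)·(-3)] = -24
L_2(8) = (6)·(5)·(3)·(2)/[(2)·(1)·(-1)·(-2)] = 45
L_3(8) = (6)·(5)·(4)·(2)/[(3)·(2)·(1)·(-1)] = -40
L_4(8) = (6)·(5)·(4)·(3)/[(4)·(3)·(2)·(1)] = 15
Sum: 42·(5) + 244·(-24) + 790·(45) + 1938·(-40) + 4018·(15) = 12654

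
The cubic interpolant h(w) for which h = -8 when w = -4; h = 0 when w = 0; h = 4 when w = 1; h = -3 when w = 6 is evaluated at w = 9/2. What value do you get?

5517/800

L_0(9/2) = (9/2)·(7/2)·(-3/2)/[(-4)·(-5)·(-10)] = 189/1600
L_1(9/2) = (17/2)·(7/2)·(-3/2)/[(4)·(-1)·(-6)] = -119/64
L_2(9/2) = (17/2)·(9/2)·(-3/2)/[(5)·(1)·(-5)] = 459/200
L_3(9/2) = (17/2)·(9/2)·(7/2)/[(10)·(6)·(5)] = 357/800
Sum: (-8)·(189/1600) + 0 + 4·(459/200) + (-3)·(357/800) = 5517/800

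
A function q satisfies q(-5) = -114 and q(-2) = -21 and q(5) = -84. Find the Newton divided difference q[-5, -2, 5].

q[-5,-2] = (-21 - (-114)) / (-2 - (-5)) = 31
q[-2,5] = (-84 - (-21)) / (5 - (-2)) = -9
q[-5,-2,5] = (-9 - 31) / (5 - (-5)) = -4

-4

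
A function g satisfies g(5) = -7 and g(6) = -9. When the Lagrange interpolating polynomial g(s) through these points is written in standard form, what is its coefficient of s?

L_0(s) = (s - 6) / [-1] = -s + 6
L_1(s) = (s - 5) / [1] = s - 5
g(s) = (-7)·L_0 + (-9)·L_1
Only the coefficient of s is needed; take it from each L_i and combine:
(-7)·(-1) + (-9)·(1) = -2

-2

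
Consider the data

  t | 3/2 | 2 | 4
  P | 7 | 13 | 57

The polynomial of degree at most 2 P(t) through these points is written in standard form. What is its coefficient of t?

-2

L_0(t) = (t - 2)(t - 4) / [5/4] = (4/5)t^2 - (24/5)t + 32/5
L_1(t) = (t - 3/2)(t - 4) / [-1] = -t^2 + (11/2)t - 6
L_2(t) = (t - 3/2)(t - 2) / [5] = (1/5)t^2 - (7/10)t + 3/5
P(t) = 7·L_0 + 13·L_1 + 57·L_2
Only the coefficient of t is needed; take it from each L_i and combine:
7·(-24/5) + 13·(11/2) + 57·(-7/10) = -2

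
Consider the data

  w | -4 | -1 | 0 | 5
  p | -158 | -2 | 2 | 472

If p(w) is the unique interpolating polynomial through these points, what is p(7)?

1206

Using Newton's divided-difference form:
p[-4,-1] = (-2 - (-158)) / (-1 - (-4)) = 52
p[-1,0] = (2 - (-2)) / (0 - (-1)) = 4
p[0,5] = (472 - 2) / (5 - 0) = 94
p[-4,-1,0] = (4 - 52) / (0 - (-4)) = -12
p[-1,0,5] = (94 - 4) / (5 - (-1)) = 15
p[-4,-1,0,5] = (15 - (-12)) / (5 - (-4)) = 3
p(7) = -158 + 52·(11) + (-12)·(11)·(8) + 3·(11)·(8)·(7) = 1206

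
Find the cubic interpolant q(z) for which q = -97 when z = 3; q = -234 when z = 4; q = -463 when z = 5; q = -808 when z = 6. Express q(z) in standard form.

q(z) = -4z^3 + 2z^2 - 3z + 2

Build the Lagrange basis polynomials:
L_0(z) = (z - 4)(z - 5)(z - 6) / [-6] = -(1/6)z^3 + (5/2)z^2 - (37/3)z + 20
L_1(z) = (z - 3)(z - 5)(z - 6) / [2] = (1/2)z^3 - 7z^2 + (63/2)z - 45
L_2(z) = (z - 3)(z - 4)(z - 6) / [-2] = -(1/2)z^3 + (13/2)z^2 - 27z + 36
L_3(z) = (z - 3)(z - 4)(z - 5) / [6] = (1/6)z^3 - 2z^2 + (47/6)z - 10
q(z) = (-97)·L_0 + (-234)·L_1 + (-463)·L_2 + (-808)·L_3
  (-97)·L_0(z) = (97/6)z^3 - (485/2)z^2 + (3589/3)z - 1940
  (-234)·L_1(z) = -117z^3 + 1638z^2 - 7371z + 10530
  (-463)·L_2(z) = (463/2)z^3 - (6019/2)z^2 + 12501z - 16668
  (-808)·L_3(z) = -(404/3)z^3 + 1616z^2 - (18988/3)z + 8080
Adding term by term: -4z^3 + 2z^2 - 3z + 2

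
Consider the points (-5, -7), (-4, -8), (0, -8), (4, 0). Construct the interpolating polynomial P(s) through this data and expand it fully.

Newton's divided differences:
P[-5,-4] = (-8 - (-7)) / (-4 - (-5)) = -1
P[-4,0] = (-8 - (-8)) / (0 - (-4)) = 0
P[0,4] = (0 - (-8)) / (4 - 0) = 2
P[-5,-4,0] = (0 - (-1)) / (0 - (-5)) = 1/5
P[-4,0,4] = (2 - 0) / (4 - (-4)) = 1/4
P[-5,-4,0,4] = (1/4 - 1/5) / (4 - (-5)) = 1/180
P(s) = -7 + (-1)·(s + 5) + (1/5)·(s + 5)(s + 4) + (1/180)·(s + 5)(s + 4)s
Expanding: P(s) = (1/180)s^3 + (1/4)s^2 + (41/45)s - 8

P(s) = (1/180)s^3 + (1/4)s^2 + (41/45)s - 8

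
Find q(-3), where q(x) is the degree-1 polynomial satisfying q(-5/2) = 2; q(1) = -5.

3

L_0(-3) = (-4)/[(-7/2)] = 8/7
L_1(-3) = (-1/2)/[(7/2)] = -1/7
Sum: 2·(8/7) + (-5)·(-1/7) = 3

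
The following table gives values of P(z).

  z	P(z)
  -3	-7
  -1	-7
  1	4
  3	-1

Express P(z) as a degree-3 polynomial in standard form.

L_0(z) = (z + 1)(z - 1)(z - 3) / [-48] = -(1/48)z^3 + (1/16)z^2 + (1/48)z - 1/16
L_1(z) = (z + 3)(z - 1)(z - 3) / [16] = (1/16)z^3 - (1/16)z^2 - (9/16)z + 9/16
L_2(z) = (z + 3)(z + 1)(z - 3) / [-16] = -(1/16)z^3 - (1/16)z^2 + (9/16)z + 9/16
L_3(z) = (z + 3)(z + 1)(z - 1) / [48] = (1/48)z^3 + (1/16)z^2 - (1/48)z - 1/16
P(z) = (-7)·L_0 + (-7)·L_1 + 4·L_2 + (-1)·L_3
  (-7)·L_0(z) = (7/48)z^3 - (7/16)z^2 - (7/48)z + 7/16
  (-7)·L_1(z) = -(7/16)z^3 + (7/16)z^2 + (63/16)z - 63/16
  4·L_2(z) = -(1/4)z^3 - (1/4)z^2 + (9/4)z + 9/4
  (-1)·L_3(z) = -(1/48)z^3 - (1/16)z^2 + (1/48)z + 1/16
Adding term by term: -(9/16)z^3 - (5/16)z^2 + (97/16)z - 19/16

P(z) = -(9/16)z^3 - (5/16)z^2 + (97/16)z - 19/16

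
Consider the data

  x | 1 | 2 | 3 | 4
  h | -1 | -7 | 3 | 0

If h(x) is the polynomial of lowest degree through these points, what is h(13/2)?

Evaluate each Lagrange basis at x = 13/2:
L_0(13/2) = (9/2)·(7/2)·(5/2)/[(-1)·(-2)·(-3)] = -105/16
L_1(13/2) = (11/2)·(7/2)·(5/2)/[(1)·(-1)·(-2)] = 385/16
L_2(13/2) = (11/2)·(9/2)·(5/2)/[(2)·(1)·(-1)] = -495/16
L_3(13/2) = (11/2)·(9/2)·(7/2)/[(3)·(2)·(1)] = 231/16
Sum: (-1)·(-105/16) + (-7)·(385/16) + 3·(-495/16) + 0 = -4075/16

-4075/16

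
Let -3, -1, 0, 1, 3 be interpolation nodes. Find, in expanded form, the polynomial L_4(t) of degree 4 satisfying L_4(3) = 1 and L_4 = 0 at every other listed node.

L_4(t) = (1/144)t^4 + (1/48)t^3 - (1/144)t^2 - (1/48)t

L_4(t) = (t + 3)(t + 1)t(t - 1) / [(6)·(4)·(3)·(2)]
       = (t^4 + 3t^3 - t^2 - 3t) / (144)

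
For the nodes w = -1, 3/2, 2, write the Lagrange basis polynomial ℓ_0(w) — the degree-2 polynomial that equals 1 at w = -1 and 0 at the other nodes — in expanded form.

ℓ_0(w) = (w - 3/2)(w - 2) / [(-5/2)·(-3)]
       = (w^2 - (7/2)w + 3) / (15/2)

ℓ_0(w) = (2/15)w^2 - (7/15)w + 2/5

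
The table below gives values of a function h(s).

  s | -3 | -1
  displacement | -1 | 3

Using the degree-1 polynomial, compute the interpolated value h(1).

Evaluate each Lagrange basis at s = 1:
L_0(1) = (2)/[(-2)] = -1
L_1(1) = (4)/[(2)] = 2
Sum: (-1)·(-1) + 3·(2) = 7

7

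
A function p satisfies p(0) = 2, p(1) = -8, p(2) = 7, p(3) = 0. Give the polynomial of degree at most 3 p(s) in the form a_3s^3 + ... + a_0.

Build the Lagrange basis polynomials:
L_0(s) = (s - 1)(s - 2)(s - 3) / [-6] = -(1/6)s^3 + s^2 - (11/6)s + 1
L_1(s) = s(s - 2)(s - 3) / [2] = (1/2)s^3 - (5/2)s^2 + 3s
L_2(s) = s(s - 1)(s - 3) / [-2] = -(1/2)s^3 + 2s^2 - (3/2)s
L_3(s) = s(s - 1)(s - 2) / [6] = (1/6)s^3 - (1/2)s^2 + (1/3)s
p(s) = 2·L_0 + (-8)·L_1 + 7·L_2 + 0·L_3
  2·L_0(s) = -(1/3)s^3 + 2s^2 - (11/3)s + 2
  (-8)·L_1(s) = -4s^3 + 20s^2 - 24s
  7·L_2(s) = -(7/2)s^3 + 14s^2 - (21/2)s
  0·L_3(s) = 0
Adding term by term: -(47/6)s^3 + 36s^2 - (229/6)s + 2

p(s) = -(47/6)s^3 + 36s^2 - (229/6)s + 2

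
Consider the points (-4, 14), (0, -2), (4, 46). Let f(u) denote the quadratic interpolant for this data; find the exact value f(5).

Evaluate each Lagrange basis at u = 5:
L_0(5) = (5)·(1)/[(-4)·(-8)] = 5/32
L_1(5) = (9)·(1)/[(4)·(-4)] = -9/16
L_2(5) = (9)·(5)/[(8)·(4)] = 45/32
Sum: 14·(5/32) + (-2)·(-9/16) + 46·(45/32) = 68

68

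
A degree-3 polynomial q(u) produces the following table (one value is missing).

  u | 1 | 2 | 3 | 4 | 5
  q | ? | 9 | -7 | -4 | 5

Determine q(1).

57

The 4 known values determine q uniquely (degree ≤ 3).
L_0(1) = (-2)·(-3)·(-4)/[(-1)·(-2)·(-3)] = 4
L_1(1) = (-1)·(-3)·(-4)/[(1)·(-1)·(-2)] = -6
L_2(1) = (-1)·(-2)·(-4)/[(2)·(1)·(-1)] = 4
L_3(1) = (-1)·(-2)·(-3)/[(3)·(2)·(1)] = -1
Sum: 9·(4) + (-7)·(-6) + (-4)·(4) + 5·(-1) = 57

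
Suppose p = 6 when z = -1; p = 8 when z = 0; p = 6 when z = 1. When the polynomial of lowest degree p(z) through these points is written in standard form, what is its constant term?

8

Build the Lagrange basis polynomials:
L_0(z) = z(z - 1) / [2] = (1/2)z^2 - (1/2)z
L_1(z) = (z + 1)(z - 1) / [-1] = -z^2 + 1
L_2(z) = (z + 1)z / [2] = (1/2)z^2 + (1/2)z
p(z) = 6·L_0 + 8·L_1 + 6·L_2
Only the constant term is needed; take it from each L_i and combine:
6·(0) + 8·(1) + 6·(0) = 8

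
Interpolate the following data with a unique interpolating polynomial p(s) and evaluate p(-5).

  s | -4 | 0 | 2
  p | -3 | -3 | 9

Using Newton's divided-difference form:
p[-4,0] = (-3 - (-3)) / (0 - (-4)) = 0
p[0,2] = (9 - (-3)) / (2 - 0) = 6
p[-4,0,2] = (6 - 0) / (2 - (-4)) = 1
p(-5) = -3 + 0·(-1) + 1·(-1)·(-5) = 2

2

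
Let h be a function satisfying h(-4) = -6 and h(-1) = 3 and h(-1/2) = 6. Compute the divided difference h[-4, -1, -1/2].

6/7

h[-4,-1] = (3 - (-6)) / (-1 - (-4)) = 3
h[-1,-1/2] = (6 - 3) / (-1/2 - (-1)) = 6
h[-4,-1,-1/2] = (6 - 3) / (-1/2 - (-4)) = 6/7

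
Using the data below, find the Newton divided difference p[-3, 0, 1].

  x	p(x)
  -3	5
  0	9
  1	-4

p[-3,0] = (9 - 5) / (0 - (-3)) = 4/3
p[0,1] = (-4 - 9) / (1 - 0) = -13
p[-3,0,1] = (-13 - 4/3) / (1 - (-3)) = -43/12

-43/12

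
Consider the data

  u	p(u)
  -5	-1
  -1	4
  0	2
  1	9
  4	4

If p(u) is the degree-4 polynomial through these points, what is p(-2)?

Using Newton's divided-difference form:
p[-5,-1] = (4 - (-1)) / (-1 - (-5)) = 5/4
p[-1,0] = (2 - 4) / (0 - (-1)) = -2
p[0,1] = (9 - 2) / (1 - 0) = 7
p[1,4] = (4 - 9) / (4 - 1) = -5/3
p[-5,-1,0] = (-2 - 5/4) / (0 - (-5)) = -13/20
p[-1,0,1] = (7 - (-2)) / (1 - (-1)) = 9/2
p[0,1,4] = (-5/3 - 7) / (4 - 0) = -13/6
p[-5,-1,0,1] = (9/2 - (-13/20)) / (1 - (-5)) = 103/120
p[-1,0,1,4] = (-13/6 - 9/2) / (4 - (-1)) = -4/3
p[-5,-1,0,1,4] = (-4/3 - 103/120) / (4 - (-5)) = -263/1080
p(-2) = -1 + (5/4)·(3) + (-13/20)·(3)·(-1) + (103/120)·(3)·(-1)·(-2) + (-263/1080)·(3)·(-1)·(-2)·(-3) = 427/30

427/30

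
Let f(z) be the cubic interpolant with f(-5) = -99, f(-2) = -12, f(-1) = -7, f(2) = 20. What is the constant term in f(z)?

Build the Lagrange basis polynomials:
L_0(z) = (z + 2)(z + 1)(z - 2) / [-84] = -(1/84)z^3 - (1/84)z^2 + (1/21)z + 1/21
L_1(z) = (z + 5)(z + 1)(z - 2) / [12] = (1/12)z^3 + (1/3)z^2 - (7/12)z - 5/6
L_2(z) = (z + 5)(z + 2)(z - 2) / [-12] = -(1/12)z^3 - (5/12)z^2 + (1/3)z + 5/3
L_3(z) = (z + 5)(z + 2)(z + 1) / [84] = (1/84)z^3 + (2/21)z^2 + (17/84)z + 5/42
f(z) = (-99)·L_0 + (-12)·L_1 + (-7)·L_2 + 20·L_3
Only the constant term is needed; take it from each L_i and combine:
(-99)·(1/21) + (-12)·(-5/6) + (-7)·(5/3) + 20·(5/42) = -4

-4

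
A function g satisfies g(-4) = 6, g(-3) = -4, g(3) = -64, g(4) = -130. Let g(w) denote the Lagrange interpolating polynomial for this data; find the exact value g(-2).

-4

Evaluate each Lagrange basis at w = -2:
L_0(-2) = (1)·(-5)·(-6)/[(-1)·(-7)·(-8)] = -15/28
L_1(-2) = (2)·(-5)·(-6)/[(1)·(-6)·(-7)] = 10/7
L_2(-2) = (2)·(1)·(-6)/[(7)·(6)·(-1)] = 2/7
L_3(-2) = (2)·(1)·(-5)/[(8)·(7)·(1)] = -5/28
Sum: 6·(-15/28) + (-4)·(10/7) + (-64)·(2/7) + (-130)·(-5/28) = -4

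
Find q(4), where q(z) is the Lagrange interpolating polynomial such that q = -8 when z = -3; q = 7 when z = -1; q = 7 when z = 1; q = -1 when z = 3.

-93/16

Evaluate each Lagrange basis at z = 4:
L_0(4) = (5)·(3)·(1)/[(-2)·(-4)·(-6)] = -5/16
L_1(4) = (7)·(3)·(1)/[(2)·(-2)·(-4)] = 21/16
L_2(4) = (7)·(5)·(1)/[(4)·(2)·(-2)] = -35/16
L_3(4) = (7)·(5)·(3)/[(6)·(4)·(2)] = 35/16
Sum: (-8)·(-5/16) + 7·(21/16) + 7·(-35/16) + (-1)·(35/16) = -93/16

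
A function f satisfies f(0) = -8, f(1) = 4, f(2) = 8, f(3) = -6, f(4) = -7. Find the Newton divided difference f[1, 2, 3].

-9

f[1,2] = (8 - 4) / (2 - 1) = 4
f[2,3] = (-6 - 8) / (3 - 2) = -14
f[1,2,3] = (-14 - 4) / (3 - 1) = -9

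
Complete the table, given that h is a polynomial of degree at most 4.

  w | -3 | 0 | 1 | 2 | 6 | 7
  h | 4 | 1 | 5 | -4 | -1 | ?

The 5 known values determine h uniquely (degree ≤ 4).
Evaluate each Lagrange basis at w = 7:
L_0(7) = (7)·(6)·(5)·(1)/[(-3)·(-4)·(-5)·(-9)] = 7/18
L_1(7) = (10)·(6)·(5)·(1)/[(3)·(-1)·(-2)·(-6)] = -25/3
L_2(7) = (10)·(7)·(5)·(1)/[(4)·(1)·(-1)·(-5)] = 35/2
L_3(7) = (10)·(7)·(6)·(1)/[(5)·(2)·(1)·(-4)] = -21/2
L_4(7) = (10)·(7)·(6)·(5)/[(9)·(6)·(5)·(4)] = 35/18
Sum: 4·(7/18) + 1·(-25/3) + 5·(35/2) + (-4)·(-21/2) + (-1)·(35/18) = 1087/9

1087/9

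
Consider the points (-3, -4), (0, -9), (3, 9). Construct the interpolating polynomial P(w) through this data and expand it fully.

Newton's divided differences:
P[-3,0] = (-9 - (-4)) / (0 - (-3)) = -5/3
P[0,3] = (9 - (-9)) / (3 - 0) = 6
P[-3,0,3] = (6 - (-5/3)) / (3 - (-3)) = 23/18
P(w) = -4 + (-5/3)·(w + 3) + (23/18)·(w + 3)w
Expanding: P(w) = (23/18)w^2 + (13/6)w - 9

P(w) = (23/18)w^2 + (13/6)w - 9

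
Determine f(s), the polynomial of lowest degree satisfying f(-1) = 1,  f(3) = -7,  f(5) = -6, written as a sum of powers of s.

Build the Lagrange basis polynomials:
L_0(s) = (s - 3)(s - 5) / [24] = (1/24)s^2 - (1/3)s + 5/8
L_1(s) = (s + 1)(s - 5) / [-8] = -(1/8)s^2 + (1/2)s + 5/8
L_2(s) = (s + 1)(s - 3) / [12] = (1/12)s^2 - (1/6)s - 1/4
f(s) = 1·L_0 + (-7)·L_1 + (-6)·L_2
  1·L_0(s) = (1/24)s^2 - (1/3)s + 5/8
  (-7)·L_1(s) = (7/8)s^2 - (7/2)s - 35/8
  (-6)·L_2(s) = -(1/2)s^2 + s + 3/2
Adding term by term: (5/12)s^2 - (17/6)s - 9/4

f(s) = (5/12)s^2 - (17/6)s - 9/4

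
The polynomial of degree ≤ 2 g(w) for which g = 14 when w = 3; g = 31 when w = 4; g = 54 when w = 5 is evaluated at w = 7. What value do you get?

118

Evaluate each Lagrange basis at w = 7:
L_0(7) = (3)·(2)/[(-1)·(-2)] = 3
L_1(7) = (4)·(2)/[(1)·(-1)] = -8
L_2(7) = (4)·(3)/[(2)·(1)] = 6
Sum: 14·(3) + 31·(-8) + 54·(6) = 118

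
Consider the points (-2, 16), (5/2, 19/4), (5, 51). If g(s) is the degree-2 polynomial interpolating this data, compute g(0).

-4

Using Newton's divided-difference form:
g[-2,5/2] = (19/4 - 16) / (5/2 - (-2)) = -5/2
g[5/2,5] = (51 - 19/4) / (5 - 5/2) = 37/2
g[-2,5/2,5] = (37/2 - (-5/2)) / (5 - (-2)) = 3
g(0) = 16 + (-5/2)·(2) + 3·(2)·(-5/2) = -4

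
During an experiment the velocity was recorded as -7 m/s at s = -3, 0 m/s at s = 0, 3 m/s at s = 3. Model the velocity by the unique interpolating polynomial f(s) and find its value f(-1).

Evaluate each Lagrange basis at s = -1:
L_0(-1) = (-1)·(-4)/[(-3)·(-6)] = 2/9
L_1(-1) = (2)·(-4)/[(3)·(-3)] = 8/9
L_2(-1) = (2)·(-1)/[(6)·(3)] = -1/9
Sum: (-7)·(2/9) + 0 + 3·(-1/9) = -17/9

-17/9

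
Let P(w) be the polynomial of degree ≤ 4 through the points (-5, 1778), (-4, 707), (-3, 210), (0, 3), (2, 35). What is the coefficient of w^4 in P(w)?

3

The leading coefficient equals the top divided difference P[-5,-4,-3,0,2].
P[-5,-4] = (707 - 1778) / (-4 - (-5)) = -1071
P[-4,-3] = (210 - 707) / (-3 - (-4)) = -497
P[-3,0] = (3 - 210) / (0 - (-3)) = -69
P[0,2] = (35 - 3) / (2 - 0) = 16
P[-5,-4,-3] = (-497 - (-1071)) / (-3 - (-5)) = 287
P[-4,-3,0] = (-69 - (-497)) / (0 - (-4)) = 107
P[-3,0,2] = (16 - (-69)) / (2 - (-3)) = 17
P[-5,-4,-3,0] = (107 - 287) / (0 - (-5)) = -36
P[-4,-3,0,2] = (17 - 107) / (2 - (-4)) = -15
P[-5,-4,-3,0,2] = (-15 - (-36)) / (2 - (-5)) = 3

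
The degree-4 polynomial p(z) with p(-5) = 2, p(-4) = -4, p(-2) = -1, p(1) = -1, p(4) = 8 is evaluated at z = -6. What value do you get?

547/27

Using Newton's divided-difference form:
p[-5,-4] = (-4 - 2) / (-4 - (-5)) = -6
p[-4,-2] = (-1 - (-4)) / (-2 - (-4)) = 3/2
p[-2,1] = (-1 - (-1)) / (1 - (-2)) = 0
p[1,4] = (8 - (-1)) / (4 - 1) = 3
p[-5,-4,-2] = (3/2 - (-6)) / (-2 - (-5)) = 5/2
p[-4,-2,1] = (0 - 3/2) / (1 - (-4)) = -3/10
p[-2,1,4] = (3 - 0) / (4 - (-2)) = 1/2
p[-5,-4,-2,1] = (-3/10 - 5/2) / (1 - (-5)) = -7/15
p[-4,-2,1,4] = (1/2 - (-3/10)) / (4 - (-4)) = 1/10
p[-5,-4,-2,1,4] = (1/10 - (-7/15)) / (4 - (-5)) = 17/270
p(-6) = 2 + (-6)·(-1) + (5/2)·(-1)·(-2) + (-7/15)·(-1)·(-2)·(-4) + (17/270)·(-1)·(-2)·(-4)·(-7) = 547/27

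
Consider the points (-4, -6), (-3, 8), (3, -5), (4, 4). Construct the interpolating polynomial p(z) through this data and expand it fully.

Newton's divided differences:
p[-4,-3] = (8 - (-6)) / (-3 - (-4)) = 14
p[-3,3] = (-5 - 8) / (3 - (-3)) = -13/6
p[3,4] = (4 - (-5)) / (4 - 3) = 9
p[-4,-3,3] = (-13/6 - 14) / (3 - (-4)) = -97/42
p[-3,3,4] = (9 - (-13/6)) / (4 - (-3)) = 67/42
p[-4,-3,3,4] = (67/42 - (-97/42)) / (4 - (-4)) = 41/84
p(z) = -6 + 14·(z + 4) + (-97/42)·(z + 4)(z + 3) + (41/84)·(z + 4)(z + 3)(z - 3)
Expanding: p(z) = (41/84)z^3 - (5/14)z^2 - (551/84)z + 33/7

p(z) = (41/84)z^3 - (5/14)z^2 - (551/84)z + 33/7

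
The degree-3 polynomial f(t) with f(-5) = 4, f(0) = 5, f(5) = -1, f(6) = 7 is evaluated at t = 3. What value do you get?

-1392/275

Evaluate each Lagrange basis at t = 3:
L_0(3) = (3)·(-2)·(-3)/[(-5)·(-10)·(-11)] = -9/275
L_1(3) = (8)·(-2)·(-3)/[(5)·(-5)·(-6)] = 8/25
L_2(3) = (8)·(3)·(-3)/[(10)·(5)·(-1)] = 36/25
L_3(3) = (8)·(3)·(-2)/[(11)·(6)·(1)] = -8/11
Sum: 4·(-9/275) + 5·(8/25) + (-1)·(36/25) + 7·(-8/11) = -1392/275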